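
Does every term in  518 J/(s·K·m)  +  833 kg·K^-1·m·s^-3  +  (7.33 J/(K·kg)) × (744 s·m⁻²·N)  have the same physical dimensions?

Yes

Work out the base dimensions of each:
  518 J/(s·K·m):  J·s⁻¹·m⁻¹·K⁻¹ = N·m·s⁻¹·m⁻¹·K⁻¹ = kg·m·s⁻³·K⁻¹
  833 kg·K^-1·m·s^-3:  kg·m·s⁻³·K⁻¹
  (7.33 J/(K·kg)) × (744 s·m⁻²·N):  [m²·s⁻²·K⁻¹] · [kg·m⁻¹·s⁻¹] = kg·m·s⁻³·K⁻¹
Every term reduces to kg·m·s⁻³·K⁻¹.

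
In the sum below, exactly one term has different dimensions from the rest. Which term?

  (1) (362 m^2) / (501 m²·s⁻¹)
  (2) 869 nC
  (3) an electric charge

Expand each in SI base units:
  (1) [m²] / [m²·s⁻¹] = s
  (2) C = s·A
  (3) [electric charge] = s·A
All reduce to s·A except (1), which is s.

(1)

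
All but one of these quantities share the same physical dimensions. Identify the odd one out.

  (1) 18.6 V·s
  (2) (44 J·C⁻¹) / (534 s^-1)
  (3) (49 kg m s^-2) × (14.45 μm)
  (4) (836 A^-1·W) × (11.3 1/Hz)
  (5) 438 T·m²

Work out the base dimensions of each:
  (1) V·s = J·C⁻¹·s = kg·m²·s⁻²·A⁻¹
  (2) [kg·m²·s⁻³·A⁻¹] / [s⁻¹] = kg·m²·s⁻²·A⁻¹
  (3) [kg·m·s⁻²] · [m] = kg·m²·s⁻²
  (4) [kg·m²·s⁻³·A⁻¹] · [s] = kg·m²·s⁻²·A⁻¹
  (5) T·m² = Wb·m⁻²·m² = kg·m²·s⁻²·A⁻¹
All reduce to kg·m²·s⁻²·A⁻¹ except (3), which is kg·m²·s⁻².

(3)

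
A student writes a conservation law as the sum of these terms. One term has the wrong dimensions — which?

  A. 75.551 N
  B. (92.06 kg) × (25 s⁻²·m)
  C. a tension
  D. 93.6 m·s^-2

D.

Dimensions:
  A. N = kg·m·s⁻²
  B. [kg] · [m·s⁻²] = kg·m·s⁻²
  C. [tension] = kg·m·s⁻²
  D. m·s⁻²
All reduce to kg·m·s⁻² except D., which is m·s⁻².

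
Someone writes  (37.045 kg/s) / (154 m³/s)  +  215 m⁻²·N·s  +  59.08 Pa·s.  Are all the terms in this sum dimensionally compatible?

Expand each in SI base units:
  (37.045 kg/s) / (154 m³/s):  [kg·s⁻¹] / [m³·s⁻¹] = kg·m⁻³
  215 m⁻²·N·s:  N·s·m⁻² = kg·m·s⁻²·s·m⁻² = kg·m⁻¹·s⁻¹
  59.08 Pa·s:  Pa·s = N·m⁻²·s = kg·m⁻¹·s⁻¹
The terms do not share a single dimension (kg·m⁻³ vs kg·m⁻¹·s⁻¹).

No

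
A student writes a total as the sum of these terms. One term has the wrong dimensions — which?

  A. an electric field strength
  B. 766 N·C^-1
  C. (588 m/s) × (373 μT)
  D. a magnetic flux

Reduce each to base SI dimensions:
  A. [electric field strength] = kg·m·s⁻³·A⁻¹
  B. N·C⁻¹ = kg·m·s⁻²·(s·A)⁻¹ = kg·m·s⁻³·A⁻¹
  C. [m·s⁻¹] · [kg·s⁻²·A⁻¹] = kg·m·s⁻³·A⁻¹
  D. [magnetic flux] = kg·m²·s⁻²·A⁻¹
All reduce to kg·m·s⁻³·A⁻¹ except D., which is kg·m²·s⁻²·A⁻¹.

D.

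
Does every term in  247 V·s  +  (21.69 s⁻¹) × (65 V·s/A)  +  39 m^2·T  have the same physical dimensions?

Work out the base dimensions of each:
  247 V·s:  V·s = J·C⁻¹·s = kg·m²·s⁻²·A⁻¹
  (21.69 s⁻¹) × (65 V·s/A):  [s⁻¹] · [kg·m²·s⁻²·A⁻²] = kg·m²·s⁻³·A⁻²
  39 m^2·T:  T·m² = Wb·m⁻²·m² = kg·m²·s⁻²·A⁻¹
The terms do not share a single dimension (kg·m²·s⁻²·A⁻¹ vs kg·m²·s⁻³·A⁻²).

No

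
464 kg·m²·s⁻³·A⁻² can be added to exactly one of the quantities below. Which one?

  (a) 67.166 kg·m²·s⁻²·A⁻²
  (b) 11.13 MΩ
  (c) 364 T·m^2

Reference: kg·m²·s⁻³·A⁻².
Each option:
  (a) kg·m²·s⁻²·A⁻²
  (b) Ω = V·A⁻¹ = kg·m²·s⁻³·A⁻²  ← same
  (c) T·m² = Wb·m⁻²·m² = kg·m²·s⁻²·A⁻¹
Only (b) matches kg·m²·s⁻³·A⁻².

(b)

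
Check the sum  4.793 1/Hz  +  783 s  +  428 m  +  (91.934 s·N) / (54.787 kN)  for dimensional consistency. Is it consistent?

No

In SI base units:
  4.793 1/Hz:  Hz⁻¹ = (s⁻¹)⁻¹ = s
  783 s:  s
  428 m:  m
  (91.934 s·N) / (54.787 kN):  [kg·m·s⁻¹] / [kg·m·s⁻²] = s
The terms do not share a single dimension (m vs s).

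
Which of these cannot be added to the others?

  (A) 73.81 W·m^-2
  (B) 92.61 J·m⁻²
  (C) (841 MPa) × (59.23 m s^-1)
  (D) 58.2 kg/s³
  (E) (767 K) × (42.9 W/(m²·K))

Dimensions:
  (A) W·m⁻² = J·s⁻¹·m⁻² = kg·s⁻³
  (B) J·m⁻² = N·m·m⁻² = kg·s⁻²
  (C) [kg·m⁻¹·s⁻²] · [m·s⁻¹] = kg·s⁻³
  (D) kg·s⁻³
  (E) [K] · [kg·s⁻³·K⁻¹] = kg·s⁻³
All reduce to kg·s⁻³ except (B), which is kg·s⁻².

(B)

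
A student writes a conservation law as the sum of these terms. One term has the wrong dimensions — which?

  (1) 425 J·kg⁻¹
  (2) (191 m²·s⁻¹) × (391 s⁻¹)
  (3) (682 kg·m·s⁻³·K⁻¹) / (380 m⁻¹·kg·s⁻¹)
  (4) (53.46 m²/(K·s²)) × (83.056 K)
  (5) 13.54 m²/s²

(3)

In SI base units:
  (1) J·kg⁻¹ = N·m·kg⁻¹ = m²·s⁻²
  (2) [m²·s⁻¹] · [s⁻¹] = m²·s⁻²
  (3) [kg·m·s⁻³·K⁻¹] / [kg·m⁻¹·s⁻¹] = m²·s⁻²·K⁻¹
  (4) [m²·s⁻²·K⁻¹] · [K] = m²·s⁻²
  (5) m²·s⁻²
All reduce to m²·s⁻² except (3), which is m²·s⁻²·K⁻¹.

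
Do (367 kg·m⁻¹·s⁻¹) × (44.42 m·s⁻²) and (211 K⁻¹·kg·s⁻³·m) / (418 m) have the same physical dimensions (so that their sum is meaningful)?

No

Dimensions:
  (367 kg·m⁻¹·s⁻¹) × (44.42 m·s⁻²):  [kg·m⁻¹·s⁻¹] · [m·s⁻²] = kg·s⁻³
  (211 K⁻¹·kg·s⁻³·m) / (418 m):  [kg·m·s⁻³·K⁻¹] / [m] = kg·s⁻³·K⁻¹
kg·s⁻³ ≠ kg·s⁻³·K⁻¹, so they cannot be added.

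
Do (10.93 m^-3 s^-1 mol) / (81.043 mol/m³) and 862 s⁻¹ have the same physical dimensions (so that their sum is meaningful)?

Expand each in SI base units:
  (10.93 m^-3 s^-1 mol) / (81.043 mol/m³):  [m⁻³·s⁻¹·mol] / [m⁻³·mol] = s⁻¹
  862 s⁻¹:  s⁻¹
Both are s⁻¹, so they have the same dimensions and can be added.

Yes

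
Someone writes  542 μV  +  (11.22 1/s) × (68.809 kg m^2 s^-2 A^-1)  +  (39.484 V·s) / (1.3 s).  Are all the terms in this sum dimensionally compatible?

Dimensions:
  542 μV:  V = J·C⁻¹ = kg·m²·s⁻³·A⁻¹
  (11.22 1/s) × (68.809 kg m^2 s^-2 A^-1):  [s⁻¹] · [kg·m²·s⁻²·A⁻¹] = kg·m²·s⁻³·A⁻¹
  (39.484 V·s) / (1.3 s):  [kg·m²·s⁻²·A⁻¹] / [s] = kg·m²·s⁻³·A⁻¹
Every term reduces to kg·m²·s⁻³·A⁻¹.

Yes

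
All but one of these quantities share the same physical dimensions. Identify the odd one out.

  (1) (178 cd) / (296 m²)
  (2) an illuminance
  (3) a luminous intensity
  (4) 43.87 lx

(3)

In SI base units:
  (1) [cd] / [m²] = m⁻²·cd
  (2) [illuminance] = m⁻²·cd
  (3) [luminous intensity] = cd
  (4) lx = lm·m⁻² = m⁻²·cd
All reduce to m⁻²·cd except (3), which is cd.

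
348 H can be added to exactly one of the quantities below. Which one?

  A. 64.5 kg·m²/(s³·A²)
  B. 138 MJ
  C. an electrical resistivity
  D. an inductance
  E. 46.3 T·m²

D.

Reference: H = V·s·A⁻¹ = kg·m²·s⁻²·A⁻².
Each option:
  A. kg·m²·s⁻³·A⁻²
  B. J = N·m = kg·m²·s⁻²
  C. [electrical resistivity] = kg·m³·s⁻³·A⁻²
  D. [inductance] = kg·m²·s⁻²·A⁻²  ← same
  E. T·m² = Wb·m⁻²·m² = kg·m²·s⁻²·A⁻¹
Only D. matches kg·m²·s⁻²·A⁻².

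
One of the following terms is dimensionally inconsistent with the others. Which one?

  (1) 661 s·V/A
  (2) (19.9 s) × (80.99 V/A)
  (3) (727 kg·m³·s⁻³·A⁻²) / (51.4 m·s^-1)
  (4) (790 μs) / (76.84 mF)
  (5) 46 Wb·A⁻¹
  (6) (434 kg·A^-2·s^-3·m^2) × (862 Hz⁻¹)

Reduce each to base SI dimensions:
  (1) V·s·A⁻¹ = J·C⁻¹·s·A⁻¹ = kg·m²·s⁻²·A⁻²
  (2) [s] · [kg·m²·s⁻³·A⁻²] = kg·m²·s⁻²·A⁻²
  (3) [kg·m³·s⁻³·A⁻²] / [m·s⁻¹] = kg·m²·s⁻²·A⁻²
  (4) [s] / [kg⁻¹·m⁻²·s⁴·A²] = kg·m²·s⁻³·A⁻²
  (5) Wb·A⁻¹ = V·s·A⁻¹ = kg·m²·s⁻²·A⁻²
  (6) [kg·m²·s⁻³·A⁻²] · [s] = kg·m²·s⁻²·A⁻²
All reduce to kg·m²·s⁻²·A⁻² except (4), which is kg·m²·s⁻³·A⁻².

(4)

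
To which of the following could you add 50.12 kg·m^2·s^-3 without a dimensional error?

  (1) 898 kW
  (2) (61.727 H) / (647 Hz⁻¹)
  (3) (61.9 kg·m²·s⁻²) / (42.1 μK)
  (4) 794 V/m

(1)

Reference: kg·m²·s⁻³.
Each option:
  (1) W = J·s⁻¹ = kg·m²·s⁻³  ← same
  (2) [kg·m²·s⁻²·A⁻²] / [s] = kg·m²·s⁻³·A⁻²
  (3) [kg·m²·s⁻²] / [K] = kg·m²·s⁻²·K⁻¹
  (4) V·m⁻¹ = J·C⁻¹·m⁻¹ = kg·m·s⁻³·A⁻¹
Only (1) matches kg·m²·s⁻³.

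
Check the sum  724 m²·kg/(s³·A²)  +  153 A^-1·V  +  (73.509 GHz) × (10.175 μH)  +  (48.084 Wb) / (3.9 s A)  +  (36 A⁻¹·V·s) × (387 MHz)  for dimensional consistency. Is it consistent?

Yes

Reduce each to base SI dimensions:
  724 m²·kg/(s³·A²):  kg·m²·s⁻³·A⁻²
  153 A^-1·V:  V·A⁻¹ = J·C⁻¹·A⁻¹ = kg·m²·s⁻³·A⁻²
  (73.509 GHz) × (10.175 μH):  [s⁻¹] · [kg·m²·s⁻²·A⁻²] = kg·m²·s⁻³·A⁻²
  (48.084 Wb) / (3.9 s A):  [kg·m²·s⁻²·A⁻¹] / [s·A] = kg·m²·s⁻³·A⁻²
  (36 A⁻¹·V·s) × (387 MHz):  [kg·m²·s⁻²·A⁻²] · [s⁻¹] = kg·m²·s⁻³·A⁻²
Every term reduces to kg·m²·s⁻³·A⁻².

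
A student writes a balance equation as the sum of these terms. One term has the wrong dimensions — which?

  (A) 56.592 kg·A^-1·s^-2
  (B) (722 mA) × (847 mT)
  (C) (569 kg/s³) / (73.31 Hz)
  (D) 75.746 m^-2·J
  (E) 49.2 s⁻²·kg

Reduce each to base SI dimensions:
  (A) kg·s⁻²·A⁻¹
  (B) [A] · [kg·s⁻²·A⁻¹] = kg·s⁻²
  (C) [kg·s⁻³] / [s⁻¹] = kg·s⁻²
  (D) J·m⁻² = N·m·m⁻² = kg·s⁻²
  (E) kg·s⁻²
All reduce to kg·s⁻² except (A), which is kg·s⁻²·A⁻¹.

(A)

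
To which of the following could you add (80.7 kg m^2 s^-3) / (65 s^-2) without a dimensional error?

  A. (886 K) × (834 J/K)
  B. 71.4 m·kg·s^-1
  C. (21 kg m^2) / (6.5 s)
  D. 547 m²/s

C.

Reference: [kg·m²·s⁻³] / [s⁻²] = kg·m²·s⁻¹.
Each option:
  A. [K] · [kg·m²·s⁻²·K⁻¹] = kg·m²·s⁻²
  B. kg·m·s⁻¹
  C. [kg·m²] / [s] = kg·m²·s⁻¹  ← same
  D. m²·s⁻¹
Only C. matches kg·m²·s⁻¹.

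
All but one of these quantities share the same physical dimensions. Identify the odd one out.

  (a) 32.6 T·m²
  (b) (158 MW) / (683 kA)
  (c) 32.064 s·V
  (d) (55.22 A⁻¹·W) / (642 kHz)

(b)

In SI base units:
  (a) T·m² = Wb·m⁻²·m² = kg·m²·s⁻²·A⁻¹
  (b) [kg·m²·s⁻³] / [A] = kg·m²·s⁻³·A⁻¹
  (c) V·s = J·C⁻¹·s = kg·m²·s⁻²·A⁻¹
  (d) [kg·m²·s⁻³·A⁻¹] / [s⁻¹] = kg·m²·s⁻²·A⁻¹
All reduce to kg·m²·s⁻²·A⁻¹ except (b), which is kg·m²·s⁻³·A⁻¹.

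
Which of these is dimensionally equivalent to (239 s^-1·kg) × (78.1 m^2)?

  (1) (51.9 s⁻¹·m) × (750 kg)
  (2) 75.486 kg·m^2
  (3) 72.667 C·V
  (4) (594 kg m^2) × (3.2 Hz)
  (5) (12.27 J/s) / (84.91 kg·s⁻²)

(4)

Reference: [kg·s⁻¹] · [m²] = kg·m²·s⁻¹.
Each option:
  (1) [m·s⁻¹] · [kg] = kg·m·s⁻¹
  (2) kg·m²
  (3) C·V = s·A·J·C⁻¹ = kg·m²·s⁻²
  (4) [kg·m²] · [s⁻¹] = kg·m²·s⁻¹  ← same
  (5) [kg·m²·s⁻³] / [kg·s⁻²] = m²·s⁻¹
Only (4) matches kg·m²·s⁻¹.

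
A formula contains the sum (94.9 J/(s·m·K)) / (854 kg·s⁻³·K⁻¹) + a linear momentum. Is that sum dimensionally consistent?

Dimensions:
  (94.9 J/(s·m·K)) / (854 kg·s⁻³·K⁻¹):  [kg·m·s⁻³·K⁻¹] / [kg·s⁻³·K⁻¹] = m
  a linear momentum:  [linear momentum] = kg·m·s⁻¹
m ≠ kg·m·s⁻¹, so they cannot be added.

No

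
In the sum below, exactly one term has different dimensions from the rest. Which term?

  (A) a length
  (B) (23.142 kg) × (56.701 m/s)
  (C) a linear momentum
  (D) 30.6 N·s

Expand each in SI base units:
  (A) [length] = m
  (B) [kg] · [m·s⁻¹] = kg·m·s⁻¹
  (C) [linear momentum] = kg·m·s⁻¹
  (D) N·s = kg·m·s⁻²·s = kg·m·s⁻¹
All reduce to kg·m·s⁻¹ except (A), which is m.

(A)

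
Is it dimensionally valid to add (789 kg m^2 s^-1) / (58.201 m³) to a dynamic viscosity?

Reduce each to base SI dimensions:
  (789 kg m^2 s^-1) / (58.201 m³):  [kg·m²·s⁻¹] / [m³] = kg·m⁻¹·s⁻¹
  a dynamic viscosity:  [dynamic viscosity] = kg·m⁻¹·s⁻¹
Both are kg·m⁻¹·s⁻¹, so they have the same dimensions and can be added.

Yes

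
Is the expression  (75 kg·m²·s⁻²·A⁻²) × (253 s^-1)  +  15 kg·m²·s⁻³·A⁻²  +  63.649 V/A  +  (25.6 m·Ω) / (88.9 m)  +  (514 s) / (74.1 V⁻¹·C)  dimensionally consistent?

Dimensions:
  (75 kg·m²·s⁻²·A⁻²) × (253 s^-1):  [kg·m²·s⁻²·A⁻²] · [s⁻¹] = kg·m²·s⁻³·A⁻²
  15 kg·m²·s⁻³·A⁻²:  kg·m²·s⁻³·A⁻²
  63.649 V/A:  V·A⁻¹ = J·C⁻¹·A⁻¹ = kg·m²·s⁻³·A⁻²
  (25.6 m·Ω) / (88.9 m):  [kg·m³·s⁻³·A⁻²] / [m] = kg·m²·s⁻³·A⁻²
  (514 s) / (74.1 V⁻¹·C):  [s] / [kg⁻¹·m⁻²·s⁴·A²] = kg·m²·s⁻³·A⁻²
Every term reduces to kg·m²·s⁻³·A⁻².

Yes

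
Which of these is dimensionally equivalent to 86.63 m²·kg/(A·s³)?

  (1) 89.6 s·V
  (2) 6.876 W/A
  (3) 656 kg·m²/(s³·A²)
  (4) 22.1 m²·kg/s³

Reference: kg·m²·s⁻³·A⁻¹.
Each option:
  (1) V·s = J·C⁻¹·s = kg·m²·s⁻²·A⁻¹
  (2) W·A⁻¹ = J·s⁻¹·A⁻¹ = kg·m²·s⁻³·A⁻¹  ← same
  (3) kg·m²·s⁻³·A⁻²
  (4) kg·m²·s⁻³
Only (2) matches kg·m²·s⁻³·A⁻¹.

(2)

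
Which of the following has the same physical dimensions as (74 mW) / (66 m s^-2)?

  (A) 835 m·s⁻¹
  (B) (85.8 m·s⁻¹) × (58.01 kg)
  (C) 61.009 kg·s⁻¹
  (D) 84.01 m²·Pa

Reference: [kg·m²·s⁻³] / [m·s⁻²] = kg·m·s⁻¹.
Each option:
  (A) m·s⁻¹
  (B) [m·s⁻¹] · [kg] = kg·m·s⁻¹  ← same
  (C) kg·s⁻¹
  (D) Pa·m² = N·m⁻²·m² = kg·m·s⁻²
Only (B) matches kg·m·s⁻¹.

(B)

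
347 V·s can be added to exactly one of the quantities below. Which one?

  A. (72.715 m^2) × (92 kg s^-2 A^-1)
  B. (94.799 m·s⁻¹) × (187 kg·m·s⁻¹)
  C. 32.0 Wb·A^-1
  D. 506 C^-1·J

A.

Reference: V·s = J·C⁻¹·s = kg·m²·s⁻²·A⁻¹.
Each option:
  A. [m²] · [kg·s⁻²·A⁻¹] = kg·m²·s⁻²·A⁻¹  ← same
  B. [m·s⁻¹] · [kg·m·s⁻¹] = kg·m²·s⁻²
  C. Wb·A⁻¹ = V·s·A⁻¹ = kg·m²·s⁻²·A⁻²
  D. J·C⁻¹ = N·m·(s·A)⁻¹ = kg·m²·s⁻³·A⁻¹
Only A. matches kg·m²·s⁻²·A⁻¹.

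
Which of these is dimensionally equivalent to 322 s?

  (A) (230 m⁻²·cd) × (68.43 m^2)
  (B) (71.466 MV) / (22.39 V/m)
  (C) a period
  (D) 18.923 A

(C)

Reference: s.
Each option:
  (A) [m⁻²·cd] · [m²] = cd
  (B) [kg·m²·s⁻³·A⁻¹] / [kg·m·s⁻³·A⁻¹] = m
  (C) [period] = s  ← same
  (D) A
Only (C) matches s.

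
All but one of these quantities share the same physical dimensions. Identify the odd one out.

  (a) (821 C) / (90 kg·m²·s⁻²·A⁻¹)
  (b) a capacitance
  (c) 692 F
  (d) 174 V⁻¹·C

Expand each in SI base units:
  (a) [s·A] / [kg·m²·s⁻²·A⁻¹] = kg⁻¹·m⁻²·s³·A²
  (b) [capacitance] = kg⁻¹·m⁻²·s⁴·A²
  (c) F = C·V⁻¹ = kg⁻¹·m⁻²·s⁴·A²
  (d) C·V⁻¹ = s·A·(J·C⁻¹)⁻¹ = kg⁻¹·m⁻²·s⁴·A²
All reduce to kg⁻¹·m⁻²·s⁴·A² except (a), which is kg⁻¹·m⁻²·s³·A².

(a)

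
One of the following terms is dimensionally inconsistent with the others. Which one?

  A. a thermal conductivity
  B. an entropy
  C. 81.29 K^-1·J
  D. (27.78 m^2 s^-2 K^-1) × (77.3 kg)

Dimensions:
  A. [thermal conductivity] = kg·m·s⁻³·K⁻¹
  B. [entropy] = kg·m²·s⁻²·K⁻¹
  C. J·K⁻¹ = N·m·K⁻¹ = kg·m²·s⁻²·K⁻¹
  D. [m²·s⁻²·K⁻¹] · [kg] = kg·m²·s⁻²·K⁻¹
All reduce to kg·m²·s⁻²·K⁻¹ except A., which is kg·m·s⁻³·K⁻¹.

A.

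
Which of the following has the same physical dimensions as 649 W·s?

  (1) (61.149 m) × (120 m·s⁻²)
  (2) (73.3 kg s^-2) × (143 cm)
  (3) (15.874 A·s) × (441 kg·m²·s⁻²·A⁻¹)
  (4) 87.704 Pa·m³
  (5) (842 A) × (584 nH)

(4)

Reference: W·s = J·s⁻¹·s = kg·m²·s⁻².
Each option:
  (1) [m] · [m·s⁻²] = m²·s⁻²
  (2) [kg·s⁻²] · [m] = kg·m·s⁻²
  (3) [s·A] · [kg·m²·s⁻²·A⁻¹] = kg·m²·s⁻¹
  (4) Pa·m³ = N·m⁻²·m³ = kg·m²·s⁻²  ← same
  (5) [A] · [kg·m²·s⁻²·A⁻²] = kg·m²·s⁻²·A⁻¹
Only (4) matches kg·m²·s⁻².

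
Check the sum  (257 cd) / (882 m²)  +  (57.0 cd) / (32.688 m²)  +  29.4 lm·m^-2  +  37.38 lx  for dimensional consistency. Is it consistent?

Expand each in SI base units:
  (257 cd) / (882 m²):  [cd] / [m²] = m⁻²·cd
  (57.0 cd) / (32.688 m²):  [cd] / [m²] = m⁻²·cd
  29.4 lm·m^-2:  lm·m⁻² = cd·m⁻² = m⁻²·cd
  37.38 lx:  lx = lm·m⁻² = m⁻²·cd
Every term reduces to m⁻²·cd.

Yes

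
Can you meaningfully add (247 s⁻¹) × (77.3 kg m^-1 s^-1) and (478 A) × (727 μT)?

Work out the base dimensions of each:
  (247 s⁻¹) × (77.3 kg m^-1 s^-1):  [s⁻¹] · [kg·m⁻¹·s⁻¹] = kg·m⁻¹·s⁻²
  (478 A) × (727 μT):  [A] · [kg·s⁻²·A⁻¹] = kg·s⁻²
kg·m⁻¹·s⁻² ≠ kg·s⁻², so they cannot be added.

No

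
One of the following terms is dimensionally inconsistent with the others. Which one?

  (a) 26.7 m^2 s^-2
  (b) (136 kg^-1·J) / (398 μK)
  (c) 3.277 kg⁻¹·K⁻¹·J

Dimensions:
  (a) m²·s⁻²
  (b) [m²·s⁻²] / [K] = m²·s⁻²·K⁻¹
  (c) J·kg⁻¹·K⁻¹ = N·m·kg⁻¹·K⁻¹ = m²·s⁻²·K⁻¹
All reduce to m²·s⁻²·K⁻¹ except (a), which is m²·s⁻².

(a)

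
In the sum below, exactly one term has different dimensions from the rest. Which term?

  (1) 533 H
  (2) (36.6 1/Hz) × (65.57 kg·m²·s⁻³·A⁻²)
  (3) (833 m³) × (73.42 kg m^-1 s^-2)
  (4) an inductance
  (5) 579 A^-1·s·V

Reduce each to base SI dimensions:
  (1) H = V·s·A⁻¹ = kg·m²·s⁻²·A⁻²
  (2) [s] · [kg·m²·s⁻³·A⁻²] = kg·m²·s⁻²·A⁻²
  (3) [m³] · [kg·m⁻¹·s⁻²] = kg·m²·s⁻²
  (4) [inductance] = kg·m²·s⁻²·A⁻²
  (5) V·s·A⁻¹ = J·C⁻¹·s·A⁻¹ = kg·m²·s⁻²·A⁻²
All reduce to kg·m²·s⁻²·A⁻² except (3), which is kg·m²·s⁻².

(3)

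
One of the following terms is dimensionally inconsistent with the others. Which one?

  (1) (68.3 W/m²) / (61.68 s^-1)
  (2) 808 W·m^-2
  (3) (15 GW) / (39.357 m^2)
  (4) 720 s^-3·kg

(1)

Work out the base dimensions of each:
  (1) [kg·s⁻³] / [s⁻¹] = kg·s⁻²
  (2) W·m⁻² = J·s⁻¹·m⁻² = kg·s⁻³
  (3) [kg·m²·s⁻³] / [m²] = kg·s⁻³
  (4) kg·s⁻³
All reduce to kg·s⁻³ except (1), which is kg·s⁻².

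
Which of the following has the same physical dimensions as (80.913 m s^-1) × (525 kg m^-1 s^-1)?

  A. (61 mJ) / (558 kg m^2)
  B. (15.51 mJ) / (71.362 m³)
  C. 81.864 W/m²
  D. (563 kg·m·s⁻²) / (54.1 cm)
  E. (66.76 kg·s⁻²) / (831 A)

D.

Reference: [m·s⁻¹] · [kg·m⁻¹·s⁻¹] = kg·s⁻².
Each option:
  A. [kg·m²·s⁻²] / [kg·m²] = s⁻²
  B. [kg·m²·s⁻²] / [m³] = kg·m⁻¹·s⁻²
  C. W·m⁻² = J·s⁻¹·m⁻² = kg·s⁻³
  D. [kg·m·s⁻²] / [m] = kg·s⁻²  ← same
  E. [kg·s⁻²] / [A] = kg·s⁻²·A⁻¹
Only D. matches kg·s⁻².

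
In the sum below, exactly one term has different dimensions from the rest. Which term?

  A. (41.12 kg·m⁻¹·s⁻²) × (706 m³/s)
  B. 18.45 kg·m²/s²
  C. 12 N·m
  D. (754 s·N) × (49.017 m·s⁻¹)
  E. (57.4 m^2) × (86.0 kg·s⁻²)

A.

Dimensions:
  A. [kg·m⁻¹·s⁻²] · [m³·s⁻¹] = kg·m²·s⁻³
  B. kg·m²·s⁻²
  C. N·m = kg·m·s⁻²·m = kg·m²·s⁻²
  D. [kg·m·s⁻¹] · [m·s⁻¹] = kg·m²·s⁻²
  E. [m²] · [kg·s⁻²] = kg·m²·s⁻²
All reduce to kg·m²·s⁻² except A., which is kg·m²·s⁻³.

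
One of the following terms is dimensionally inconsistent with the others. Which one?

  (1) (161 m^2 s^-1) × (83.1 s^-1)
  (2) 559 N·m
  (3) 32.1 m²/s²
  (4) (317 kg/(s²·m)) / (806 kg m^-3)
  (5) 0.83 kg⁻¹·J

Expand each in SI base units:
  (1) [m²·s⁻¹] · [s⁻¹] = m²·s⁻²
  (2) N·m = kg·m·s⁻²·m = kg·m²·s⁻²
  (3) m²·s⁻²
  (4) [kg·m⁻¹·s⁻²] / [kg·m⁻³] = m²·s⁻²
  (5) J·kg⁻¹ = N·m·kg⁻¹ = m²·s⁻²
All reduce to m²·s⁻² except (2), which is kg·m²·s⁻².

(2)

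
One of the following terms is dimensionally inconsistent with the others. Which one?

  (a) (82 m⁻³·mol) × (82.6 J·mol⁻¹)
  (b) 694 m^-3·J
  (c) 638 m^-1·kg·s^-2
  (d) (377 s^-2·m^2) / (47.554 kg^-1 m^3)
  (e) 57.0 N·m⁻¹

Dimensions:
  (a) [m⁻³·mol] · [kg·m²·s⁻²·mol⁻¹] = kg·m⁻¹·s⁻²
  (b) J·m⁻³ = N·m·m⁻³ = kg·m⁻¹·s⁻²
  (c) kg·m⁻¹·s⁻²
  (d) [m²·s⁻²] / [kg⁻¹·m³] = kg·m⁻¹·s⁻²
  (e) N·m⁻¹ = kg·m·s⁻²·m⁻¹ = kg·s⁻²
All reduce to kg·m⁻¹·s⁻² except (e), which is kg·s⁻².

(e)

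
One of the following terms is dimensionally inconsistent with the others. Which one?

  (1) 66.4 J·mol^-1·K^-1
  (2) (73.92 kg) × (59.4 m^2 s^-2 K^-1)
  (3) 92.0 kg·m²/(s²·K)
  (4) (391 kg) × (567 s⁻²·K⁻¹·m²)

(1)

Reduce each to base SI dimensions:
  (1) J·mol⁻¹·K⁻¹ = N·m·mol⁻¹·K⁻¹ = kg·m²·s⁻²·K⁻¹·mol⁻¹
  (2) [kg] · [m²·s⁻²·K⁻¹] = kg·m²·s⁻²·K⁻¹
  (3) kg·m²·s⁻²·K⁻¹
  (4) [kg] · [m²·s⁻²·K⁻¹] = kg·m²·s⁻²·K⁻¹
All reduce to kg·m²·s⁻²·K⁻¹ except (1), which is kg·m²·s⁻²·K⁻¹·mol⁻¹.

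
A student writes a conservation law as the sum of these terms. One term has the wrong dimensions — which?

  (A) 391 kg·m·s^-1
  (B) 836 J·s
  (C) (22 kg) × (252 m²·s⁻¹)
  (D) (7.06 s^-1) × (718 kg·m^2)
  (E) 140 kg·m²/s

Reduce each to base SI dimensions:
  (A) kg·m·s⁻¹
  (B) J·s = N·m·s = kg·m²·s⁻¹
  (C) [kg] · [m²·s⁻¹] = kg·m²·s⁻¹
  (D) [s⁻¹] · [kg·m²] = kg·m²·s⁻¹
  (E) kg·m²·s⁻¹
All reduce to kg·m²·s⁻¹ except (A), which is kg·m·s⁻¹.

(A)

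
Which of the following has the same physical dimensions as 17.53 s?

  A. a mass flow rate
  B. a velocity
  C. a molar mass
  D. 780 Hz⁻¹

Reference: s.
Each option:
  A. [mass flow rate] = kg·s⁻¹
  B. [velocity] = m·s⁻¹
  C. [molar mass] = kg·mol⁻¹
  D. Hz⁻¹ = (s⁻¹)⁻¹ = s  ← same
Only D. matches s.

D.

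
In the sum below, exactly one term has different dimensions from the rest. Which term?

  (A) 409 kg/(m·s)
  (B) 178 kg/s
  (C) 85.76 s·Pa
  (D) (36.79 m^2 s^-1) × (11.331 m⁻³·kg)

Work out the base dimensions of each:
  (A) kg·m⁻¹·s⁻¹
  (B) kg·s⁻¹
  (C) Pa·s = N·m⁻²·s = kg·m⁻¹·s⁻¹
  (D) [m²·s⁻¹] · [kg·m⁻³] = kg·m⁻¹·s⁻¹
All reduce to kg·m⁻¹·s⁻¹ except (B), which is kg·s⁻¹.

(B)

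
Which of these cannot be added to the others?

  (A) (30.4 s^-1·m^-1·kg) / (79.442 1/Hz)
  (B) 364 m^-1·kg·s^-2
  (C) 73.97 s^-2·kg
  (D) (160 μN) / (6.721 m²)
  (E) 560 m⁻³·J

(C)

Expand each in SI base units:
  (A) [kg·m⁻¹·s⁻¹] / [s] = kg·m⁻¹·s⁻²
  (B) kg·m⁻¹·s⁻²
  (C) kg·s⁻²
  (D) [kg·m·s⁻²] / [m²] = kg·m⁻¹·s⁻²
  (E) J·m⁻³ = N·m·m⁻³ = kg·m⁻¹·s⁻²
All reduce to kg·m⁻¹·s⁻² except (C), which is kg·s⁻².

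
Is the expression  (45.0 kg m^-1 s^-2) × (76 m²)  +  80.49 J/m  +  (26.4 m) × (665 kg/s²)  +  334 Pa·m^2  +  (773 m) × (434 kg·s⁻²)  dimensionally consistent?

Yes

Work out the base dimensions of each:
  (45.0 kg m^-1 s^-2) × (76 m²):  [kg·m⁻¹·s⁻²] · [m²] = kg·m·s⁻²
  80.49 J/m:  J·m⁻¹ = N·m·m⁻¹ = kg·m·s⁻²
  (26.4 m) × (665 kg/s²):  [m] · [kg·s⁻²] = kg·m·s⁻²
  334 Pa·m^2:  Pa·m² = N·m⁻²·m² = kg·m·s⁻²
  (773 m) × (434 kg·s⁻²):  [m] · [kg·s⁻²] = kg·m·s⁻²
Every term reduces to kg·m·s⁻².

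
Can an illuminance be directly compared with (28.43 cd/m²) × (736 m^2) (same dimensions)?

No

In SI base units:
  an illuminance:  [illuminance] = m⁻²·cd
  (28.43 cd/m²) × (736 m^2):  [m⁻²·cd] · [m²] = cd
m⁻²·cd ≠ cd, so they cannot be added.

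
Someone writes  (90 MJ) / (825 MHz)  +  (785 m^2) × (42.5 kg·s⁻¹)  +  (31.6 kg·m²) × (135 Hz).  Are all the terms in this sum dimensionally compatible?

Reduce each to base SI dimensions:
  (90 MJ) / (825 MHz):  [kg·m²·s⁻²] / [s⁻¹] = kg·m²·s⁻¹
  (785 m^2) × (42.5 kg·s⁻¹):  [m²] · [kg·s⁻¹] = kg·m²·s⁻¹
  (31.6 kg·m²) × (135 Hz):  [kg·m²] · [s⁻¹] = kg·m²·s⁻¹
Every term reduces to kg·m²·s⁻¹.

Yes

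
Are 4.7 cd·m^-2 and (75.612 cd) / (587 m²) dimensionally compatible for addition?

Yes

Dimensions:
  4.7 cd·m^-2:  cd·m⁻² = m⁻²·cd
  (75.612 cd) / (587 m²):  [cd] / [m²] = m⁻²·cd
Both are m⁻²·cd, so they have the same dimensions and can be added.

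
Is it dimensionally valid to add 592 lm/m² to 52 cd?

No

Dimensions:
  592 lm/m²:  lm·m⁻² = cd·m⁻² = m⁻²·cd
  52 cd:  cd
m⁻²·cd ≠ cd, so they cannot be added.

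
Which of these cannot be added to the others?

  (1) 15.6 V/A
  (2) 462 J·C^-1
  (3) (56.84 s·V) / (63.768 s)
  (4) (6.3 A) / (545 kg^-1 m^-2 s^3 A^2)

(1)

Reduce each to base SI dimensions:
  (1) V·A⁻¹ = J·C⁻¹·A⁻¹ = kg·m²·s⁻³·A⁻²
  (2) J·C⁻¹ = N·m·(s·A)⁻¹ = kg·m²·s⁻³·A⁻¹
  (3) [kg·m²·s⁻²·A⁻¹] / [s] = kg·m²·s⁻³·A⁻¹
  (4) [A] / [kg⁻¹·m⁻²·s³·A²] = kg·m²·s⁻³·A⁻¹
All reduce to kg·m²·s⁻³·A⁻¹ except (1), which is kg·m²·s⁻³·A⁻².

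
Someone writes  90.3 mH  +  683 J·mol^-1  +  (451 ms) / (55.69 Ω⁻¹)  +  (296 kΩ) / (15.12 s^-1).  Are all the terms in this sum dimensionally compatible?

No

Dimensions:
  90.3 mH:  H = V·s·A⁻¹ = kg·m²·s⁻²·A⁻²
  683 J·mol^-1:  J·mol⁻¹ = N·m·mol⁻¹ = kg·m²·s⁻²·mol⁻¹
  (451 ms) / (55.69 Ω⁻¹):  [s] / [kg⁻¹·m⁻²·s³·A²] = kg·m²·s⁻²·A⁻²
  (296 kΩ) / (15.12 s^-1):  [kg·m²·s⁻³·A⁻²] / [s⁻¹] = kg·m²·s⁻²·A⁻²
The terms do not share a single dimension (kg·m²·s⁻²·A⁻² vs kg·m²·s⁻²·mol⁻¹).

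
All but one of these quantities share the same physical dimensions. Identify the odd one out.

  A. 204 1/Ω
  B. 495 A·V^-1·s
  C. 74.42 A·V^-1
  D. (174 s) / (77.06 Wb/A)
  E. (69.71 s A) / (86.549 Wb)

Expand each in SI base units:
  A. Ω⁻¹ = (V·A⁻¹)⁻¹ = kg⁻¹·m⁻²·s³·A²
  B. A·s·V⁻¹ = A·s·(J·C⁻¹)⁻¹ = kg⁻¹·m⁻²·s⁴·A²
  C. A·V⁻¹ = A·(J·C⁻¹)⁻¹ = kg⁻¹·m⁻²·s³·A²
  D. [s] / [kg·m²·s⁻²·A⁻²] = kg⁻¹·m⁻²·s³·A²
  E. [s·A] / [kg·m²·s⁻²·A⁻¹] = kg⁻¹·m⁻²·s³·A²
All reduce to kg⁻¹·m⁻²·s³·A² except B., which is kg⁻¹·m⁻²·s⁴·A².

B.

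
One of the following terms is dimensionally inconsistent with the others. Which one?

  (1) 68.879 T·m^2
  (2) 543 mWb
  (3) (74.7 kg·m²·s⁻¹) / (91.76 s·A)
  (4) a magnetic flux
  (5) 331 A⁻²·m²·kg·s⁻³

Reduce each to base SI dimensions:
  (1) T·m² = Wb·m⁻²·m² = kg·m²·s⁻²·A⁻¹
  (2) Wb = V·s = kg·m²·s⁻²·A⁻¹
  (3) [kg·m²·s⁻¹] / [s·A] = kg·m²·s⁻²·A⁻¹
  (4) [magnetic flux] = kg·m²·s⁻²·A⁻¹
  (5) kg·m²·s⁻³·A⁻²
All reduce to kg·m²·s⁻²·A⁻¹ except (5), which is kg·m²·s⁻³·A⁻².

(5)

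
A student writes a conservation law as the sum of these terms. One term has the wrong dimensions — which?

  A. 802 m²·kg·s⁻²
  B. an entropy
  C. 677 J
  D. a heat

Dimensions:
  A. kg·m²·s⁻²
  B. [entropy] = kg·m²·s⁻²·K⁻¹
  C. J = N·m = kg·m²·s⁻²
  D. [heat] = kg·m²·s⁻²
All reduce to kg·m²·s⁻² except B., which is kg·m²·s⁻²·K⁻¹.

B.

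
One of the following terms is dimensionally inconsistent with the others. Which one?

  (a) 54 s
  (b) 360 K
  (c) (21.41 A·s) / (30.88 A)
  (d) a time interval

(b)

In SI base units:
  (a) s
  (b) K
  (c) [s·A] / [A] = s
  (d) [time interval] = s
All reduce to s except (b), which is K.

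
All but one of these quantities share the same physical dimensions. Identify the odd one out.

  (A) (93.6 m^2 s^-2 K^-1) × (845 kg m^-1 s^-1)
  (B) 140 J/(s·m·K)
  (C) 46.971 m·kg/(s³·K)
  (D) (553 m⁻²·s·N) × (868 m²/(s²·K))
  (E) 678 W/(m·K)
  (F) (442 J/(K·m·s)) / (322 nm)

(F)

Dimensions:
  (A) [m²·s⁻²·K⁻¹] · [kg·m⁻¹·s⁻¹] = kg·m·s⁻³·K⁻¹
  (B) J·s⁻¹·m⁻¹·K⁻¹ = N·m·s⁻¹·m⁻¹·K⁻¹ = kg·m·s⁻³·K⁻¹
  (C) kg·m·s⁻³·K⁻¹
  (D) [kg·m⁻¹·s⁻¹] · [m²·s⁻²·K⁻¹] = kg·m·s⁻³·K⁻¹
  (E) W·m⁻¹·K⁻¹ = J·s⁻¹·m⁻¹·K⁻¹ = kg·m·s⁻³·K⁻¹
  (F) [kg·m·s⁻³·K⁻¹] / [m] = kg·s⁻³·K⁻¹
All reduce to kg·m·s⁻³·K⁻¹ except (F), which is kg·s⁻³·K⁻¹.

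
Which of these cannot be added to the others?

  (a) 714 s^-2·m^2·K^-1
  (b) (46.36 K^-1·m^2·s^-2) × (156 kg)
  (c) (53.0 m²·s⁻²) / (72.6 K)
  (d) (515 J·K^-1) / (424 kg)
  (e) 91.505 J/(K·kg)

In SI base units:
  (a) m²·s⁻²·K⁻¹
  (b) [m²·s⁻²·K⁻¹] · [kg] = kg·m²·s⁻²·K⁻¹
  (c) [m²·s⁻²] / [K] = m²·s⁻²·K⁻¹
  (d) [kg·m²·s⁻²·K⁻¹] / [kg] = m²·s⁻²·K⁻¹
  (e) J·kg⁻¹·K⁻¹ = N·m·kg⁻¹·K⁻¹ = m²·s⁻²·K⁻¹
All reduce to m²·s⁻²·K⁻¹ except (b), which is kg·m²·s⁻²·K⁻¹.

(b)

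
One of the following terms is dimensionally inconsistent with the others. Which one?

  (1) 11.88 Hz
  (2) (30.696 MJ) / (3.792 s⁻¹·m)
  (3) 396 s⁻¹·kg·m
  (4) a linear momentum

Work out the base dimensions of each:
  (1) Hz = s⁻¹
  (2) [kg·m²·s⁻²] / [m·s⁻¹] = kg·m·s⁻¹
  (3) kg·m·s⁻¹
  (4) [linear momentum] = kg·m·s⁻¹
All reduce to kg·m·s⁻¹ except (1), which is s⁻¹.

(1)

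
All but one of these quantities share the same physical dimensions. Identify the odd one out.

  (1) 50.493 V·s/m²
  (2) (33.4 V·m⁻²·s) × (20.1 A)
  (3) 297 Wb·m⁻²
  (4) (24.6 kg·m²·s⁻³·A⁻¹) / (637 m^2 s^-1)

Reduce each to base SI dimensions:
  (1) V·s·m⁻² = J·C⁻¹·s·m⁻² = kg·s⁻²·A⁻¹
  (2) [kg·s⁻²·A⁻¹] · [A] = kg·s⁻²
  (3) Wb·m⁻² = V·s·m⁻² = kg·s⁻²·A⁻¹
  (4) [kg·m²·s⁻³·A⁻¹] / [m²·s⁻¹] = kg·s⁻²·A⁻¹
All reduce to kg·s⁻²·A⁻¹ except (2), which is kg·s⁻².

(2)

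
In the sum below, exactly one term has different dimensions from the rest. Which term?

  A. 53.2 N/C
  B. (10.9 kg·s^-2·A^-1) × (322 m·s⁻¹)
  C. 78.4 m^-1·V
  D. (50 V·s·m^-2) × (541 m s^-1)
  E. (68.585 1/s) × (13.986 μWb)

E.

Reduce each to base SI dimensions:
  A. N·C⁻¹ = kg·m·s⁻²·(s·A)⁻¹ = kg·m·s⁻³·A⁻¹
  B. [kg·s⁻²·A⁻¹] · [m·s⁻¹] = kg·m·s⁻³·A⁻¹
  C. V·m⁻¹ = J·C⁻¹·m⁻¹ = kg·m·s⁻³·A⁻¹
  D. [kg·s⁻²·A⁻¹] · [m·s⁻¹] = kg·m·s⁻³·A⁻¹
  E. [s⁻¹] · [kg·m²·s⁻²·A⁻¹] = kg·m²·s⁻³·A⁻¹
All reduce to kg·m·s⁻³·A⁻¹ except E., which is kg·m²·s⁻³·A⁻¹.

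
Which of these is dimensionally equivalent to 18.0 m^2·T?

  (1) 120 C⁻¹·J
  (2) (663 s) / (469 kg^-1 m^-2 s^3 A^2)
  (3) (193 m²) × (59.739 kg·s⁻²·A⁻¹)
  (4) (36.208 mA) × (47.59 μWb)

(3)

Reference: T·m² = Wb·m⁻²·m² = kg·m²·s⁻²·A⁻¹.
Each option:
  (1) J·C⁻¹ = N·m·(s·A)⁻¹ = kg·m²·s⁻³·A⁻¹
  (2) [s] / [kg⁻¹·m⁻²·s³·A²] = kg·m²·s⁻²·A⁻²
  (3) [m²] · [kg·s⁻²·A⁻¹] = kg·m²·s⁻²·A⁻¹  ← same
  (4) [A] · [kg·m²·s⁻²·A⁻¹] = kg·m²·s⁻²
Only (3) matches kg·m²·s⁻²·A⁻¹.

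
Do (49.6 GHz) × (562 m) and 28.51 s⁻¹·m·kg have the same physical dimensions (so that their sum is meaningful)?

No

Reduce each to base SI dimensions:
  (49.6 GHz) × (562 m):  [s⁻¹] · [m] = m·s⁻¹
  28.51 s⁻¹·m·kg:  kg·m·s⁻¹
m·s⁻¹ ≠ kg·m·s⁻¹, so they cannot be added.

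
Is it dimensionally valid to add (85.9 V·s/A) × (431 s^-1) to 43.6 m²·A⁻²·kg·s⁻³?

Yes

Reduce each to base SI dimensions:
  (85.9 V·s/A) × (431 s^-1):  [kg·m²·s⁻²·A⁻²] · [s⁻¹] = kg·m²·s⁻³·A⁻²
  43.6 m²·A⁻²·kg·s⁻³:  kg·m²·s⁻³·A⁻²
Both are kg·m²·s⁻³·A⁻², so they have the same dimensions and can be added.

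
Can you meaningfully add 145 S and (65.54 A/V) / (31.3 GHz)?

No

Reduce each to base SI dimensions:
  145 S:  S = Ω⁻¹ = kg⁻¹·m⁻²·s³·A²
  (65.54 A/V) / (31.3 GHz):  [kg⁻¹·m⁻²·s³·A²] / [s⁻¹] = kg⁻¹·m⁻²·s⁴·A²
kg⁻¹·m⁻²·s³·A² ≠ kg⁻¹·m⁻²·s⁴·A², so they cannot be added.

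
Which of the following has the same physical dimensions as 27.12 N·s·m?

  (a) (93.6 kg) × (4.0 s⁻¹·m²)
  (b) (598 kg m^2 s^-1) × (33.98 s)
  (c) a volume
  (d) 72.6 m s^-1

Reference: N·m·s = kg·m·s⁻²·m·s = kg·m²·s⁻¹.
Each option:
  (a) [kg] · [m²·s⁻¹] = kg·m²·s⁻¹  ← same
  (b) [kg·m²·s⁻¹] · [s] = kg·m²
  (c) [volume] = m³
  (d) m·s⁻¹
Only (a) matches kg·m²·s⁻¹.

(a)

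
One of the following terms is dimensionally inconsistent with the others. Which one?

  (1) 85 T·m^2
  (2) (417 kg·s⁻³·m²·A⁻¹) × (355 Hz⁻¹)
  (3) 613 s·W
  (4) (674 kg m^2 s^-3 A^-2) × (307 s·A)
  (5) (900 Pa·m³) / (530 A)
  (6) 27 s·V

Reduce each to base SI dimensions:
  (1) T·m² = Wb·m⁻²·m² = kg·m²·s⁻²·A⁻¹
  (2) [kg·m²·s⁻³·A⁻¹] · [s] = kg·m²·s⁻²·A⁻¹
  (3) W·s = J·s⁻¹·s = kg·m²·s⁻²
  (4) [kg·m²·s⁻³·A⁻²] · [s·A] = kg·m²·s⁻²·A⁻¹
  (5) [kg·m²·s⁻²] / [A] = kg·m²·s⁻²·A⁻¹
  (6) V·s = J·C⁻¹·s = kg·m²·s⁻²·A⁻¹
All reduce to kg·m²·s⁻²·A⁻¹ except (3), which is kg·m²·s⁻².

(3)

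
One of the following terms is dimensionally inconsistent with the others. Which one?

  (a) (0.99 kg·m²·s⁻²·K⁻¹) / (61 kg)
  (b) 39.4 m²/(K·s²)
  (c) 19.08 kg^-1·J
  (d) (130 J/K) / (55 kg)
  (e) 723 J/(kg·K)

Work out the base dimensions of each:
  (a) [kg·m²·s⁻²·K⁻¹] / [kg] = m²·s⁻²·K⁻¹
  (b) m²·s⁻²·K⁻¹
  (c) J·kg⁻¹ = N·m·kg⁻¹ = m²·s⁻²
  (d) [kg·m²·s⁻²·K⁻¹] / [kg] = m²·s⁻²·K⁻¹
  (e) J·kg⁻¹·K⁻¹ = N·m·kg⁻¹·K⁻¹ = m²·s⁻²·K⁻¹
All reduce to m²·s⁻²·K⁻¹ except (c), which is m²·s⁻².

(c)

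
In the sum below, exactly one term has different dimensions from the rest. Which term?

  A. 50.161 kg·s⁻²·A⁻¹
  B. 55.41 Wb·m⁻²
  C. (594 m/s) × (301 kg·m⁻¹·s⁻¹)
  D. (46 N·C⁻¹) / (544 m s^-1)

C.

Dimensions:
  A. kg·s⁻²·A⁻¹
  B. Wb·m⁻² = V·s·m⁻² = kg·s⁻²·A⁻¹
  C. [m·s⁻¹] · [kg·m⁻¹·s⁻¹] = kg·s⁻²
  D. [kg·m·s⁻³·A⁻¹] / [m·s⁻¹] = kg·s⁻²·A⁻¹
All reduce to kg·s⁻²·A⁻¹ except C., which is kg·s⁻².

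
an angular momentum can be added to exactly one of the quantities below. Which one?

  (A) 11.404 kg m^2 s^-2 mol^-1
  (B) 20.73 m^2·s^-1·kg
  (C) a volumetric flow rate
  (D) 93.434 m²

(B)

Reference: [angular momentum] = kg·m²·s⁻¹.
Each option:
  (A) kg·m²·s⁻²·mol⁻¹
  (B) kg·m²·s⁻¹  ← same
  (C) [volumetric flow rate] = m³·s⁻¹
  (D) m²
Only (B) matches kg·m²·s⁻¹.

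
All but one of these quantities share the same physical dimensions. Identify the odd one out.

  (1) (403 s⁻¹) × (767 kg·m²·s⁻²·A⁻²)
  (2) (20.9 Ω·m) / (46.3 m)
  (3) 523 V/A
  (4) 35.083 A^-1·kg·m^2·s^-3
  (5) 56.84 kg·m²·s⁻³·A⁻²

(4)

Expand each in SI base units:
  (1) [s⁻¹] · [kg·m²·s⁻²·A⁻²] = kg·m²·s⁻³·A⁻²
  (2) [kg·m³·s⁻³·A⁻²] / [m] = kg·m²·s⁻³·A⁻²
  (3) V·A⁻¹ = J·C⁻¹·A⁻¹ = kg·m²·s⁻³·A⁻²
  (4) kg·m²·s⁻³·A⁻¹
  (5) kg·m²·s⁻³·A⁻²
All reduce to kg·m²·s⁻³·A⁻² except (4), which is kg·m²·s⁻³·A⁻¹.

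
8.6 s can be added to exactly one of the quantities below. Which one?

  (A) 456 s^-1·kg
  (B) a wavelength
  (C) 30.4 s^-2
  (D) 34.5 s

(D)

Reference: s.
Each option:
  (A) kg·s⁻¹
  (B) [wavelength] = m
  (C) s⁻²
  (D) s  ← same
Only (D) matches s.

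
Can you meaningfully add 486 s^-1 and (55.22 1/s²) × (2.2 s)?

Work out the base dimensions of each:
  486 s^-1:  s⁻¹
  (55.22 1/s²) × (2.2 s):  [s⁻²] · [s] = s⁻¹
Both are s⁻¹, so they have the same dimensions and can be added.

Yes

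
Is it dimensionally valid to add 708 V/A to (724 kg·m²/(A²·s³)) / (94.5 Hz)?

Expand each in SI base units:
  708 V/A:  V·A⁻¹ = J·C⁻¹·A⁻¹ = kg·m²·s⁻³·A⁻²
  (724 kg·m²/(A²·s³)) / (94.5 Hz):  [kg·m²·s⁻³·A⁻²] / [s⁻¹] = kg·m²·s⁻²·A⁻²
kg·m²·s⁻³·A⁻² ≠ kg·m²·s⁻²·A⁻², so they cannot be added.

No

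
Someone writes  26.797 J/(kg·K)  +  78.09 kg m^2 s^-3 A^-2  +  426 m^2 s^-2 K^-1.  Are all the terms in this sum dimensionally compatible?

Reduce each to base SI dimensions:
  26.797 J/(kg·K):  J·kg⁻¹·K⁻¹ = N·m·kg⁻¹·K⁻¹ = m²·s⁻²·K⁻¹
  78.09 kg m^2 s^-3 A^-2:  kg·m²·s⁻³·A⁻²
  426 m^2 s^-2 K^-1:  m²·s⁻²·K⁻¹
The terms do not share a single dimension (kg·m²·s⁻³·A⁻² vs m²·s⁻²·K⁻¹).

No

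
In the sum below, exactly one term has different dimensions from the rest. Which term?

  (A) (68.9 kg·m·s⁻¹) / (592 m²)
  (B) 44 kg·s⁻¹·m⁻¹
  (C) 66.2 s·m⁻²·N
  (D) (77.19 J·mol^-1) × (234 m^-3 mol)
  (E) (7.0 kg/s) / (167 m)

(D)

Reduce each to base SI dimensions:
  (A) [kg·m·s⁻¹] / [m²] = kg·m⁻¹·s⁻¹
  (B) kg·m⁻¹·s⁻¹
  (C) N·s·m⁻² = kg·m·s⁻²·s·m⁻² = kg·m⁻¹·s⁻¹
  (D) [kg·m²·s⁻²·mol⁻¹] · [m⁻³·mol] = kg·m⁻¹·s⁻²
  (E) [kg·s⁻¹] / [m] = kg·m⁻¹·s⁻¹
All reduce to kg·m⁻¹·s⁻¹ except (D), which is kg·m⁻¹·s⁻².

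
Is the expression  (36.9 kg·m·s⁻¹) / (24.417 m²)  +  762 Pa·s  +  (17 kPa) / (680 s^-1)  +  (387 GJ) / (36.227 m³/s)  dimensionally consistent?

Yes

In SI base units:
  (36.9 kg·m·s⁻¹) / (24.417 m²):  [kg·m·s⁻¹] / [m²] = kg·m⁻¹·s⁻¹
  762 Pa·s:  Pa·s = N·m⁻²·s = kg·m⁻¹·s⁻¹
  (17 kPa) / (680 s^-1):  [kg·m⁻¹·s⁻²] / [s⁻¹] = kg·m⁻¹·s⁻¹
  (387 GJ) / (36.227 m³/s):  [kg·m²·s⁻²] / [m³·s⁻¹] = kg·m⁻¹·s⁻¹
Every term reduces to kg·m⁻¹·s⁻¹.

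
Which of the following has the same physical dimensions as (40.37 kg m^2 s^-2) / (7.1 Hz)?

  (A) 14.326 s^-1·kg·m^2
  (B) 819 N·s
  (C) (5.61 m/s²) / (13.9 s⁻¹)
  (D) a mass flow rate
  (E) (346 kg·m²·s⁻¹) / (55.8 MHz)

(A)

Reference: [kg·m²·s⁻²] / [s⁻¹] = kg·m²·s⁻¹.
Each option:
  (A) kg·m²·s⁻¹  ← same
  (B) N·s = kg·m·s⁻²·s = kg·m·s⁻¹
  (C) [m·s⁻²] / [s⁻¹] = m·s⁻¹
  (D) [mass flow rate] = kg·s⁻¹
  (E) [kg·m²·s⁻¹] / [s⁻¹] = kg·m²
Only (A) matches kg·m²·s⁻¹.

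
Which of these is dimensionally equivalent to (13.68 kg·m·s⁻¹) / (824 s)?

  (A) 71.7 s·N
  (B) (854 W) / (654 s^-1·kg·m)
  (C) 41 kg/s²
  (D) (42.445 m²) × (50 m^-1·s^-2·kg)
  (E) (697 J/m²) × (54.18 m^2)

Reference: [kg·m·s⁻¹] / [s] = kg·m·s⁻².
Each option:
  (A) N·s = kg·m·s⁻²·s = kg·m·s⁻¹
  (B) [kg·m²·s⁻³] / [kg·m·s⁻¹] = m·s⁻²
  (C) kg·s⁻²
  (D) [m²] · [kg·m⁻¹·s⁻²] = kg·m·s⁻²  ← same
  (E) [kg·s⁻²] · [m²] = kg·m²·s⁻²
Only (D) matches kg·m·s⁻².

(D)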